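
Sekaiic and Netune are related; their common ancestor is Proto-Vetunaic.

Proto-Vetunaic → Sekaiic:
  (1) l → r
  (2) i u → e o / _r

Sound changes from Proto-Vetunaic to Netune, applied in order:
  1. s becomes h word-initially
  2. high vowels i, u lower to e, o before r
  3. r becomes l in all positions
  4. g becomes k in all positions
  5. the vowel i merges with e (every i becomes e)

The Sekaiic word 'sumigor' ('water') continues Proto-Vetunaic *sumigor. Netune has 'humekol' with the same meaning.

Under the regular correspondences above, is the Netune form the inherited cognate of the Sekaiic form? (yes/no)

yes

Derive the expected Netune reflex of *sumigor:
Netune: *sumigor > humigor > humigol > humikol > humekol  (by debuccalisation, unconditioned shift, unconditioned shift, vowel merger)
Netune 'humekol' matches the regular reflex exactly, so the pair is cognate.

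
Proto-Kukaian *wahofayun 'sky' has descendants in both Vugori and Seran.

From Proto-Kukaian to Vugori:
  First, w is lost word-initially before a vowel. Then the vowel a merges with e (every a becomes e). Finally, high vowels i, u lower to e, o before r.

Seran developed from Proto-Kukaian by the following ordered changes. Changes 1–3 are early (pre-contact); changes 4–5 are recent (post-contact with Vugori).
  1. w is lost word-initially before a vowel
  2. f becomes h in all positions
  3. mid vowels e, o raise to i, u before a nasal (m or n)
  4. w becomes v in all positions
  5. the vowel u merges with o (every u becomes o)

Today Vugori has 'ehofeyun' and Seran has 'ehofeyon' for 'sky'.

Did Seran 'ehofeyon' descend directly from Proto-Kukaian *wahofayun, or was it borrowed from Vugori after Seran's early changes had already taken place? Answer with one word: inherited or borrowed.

borrowed

If inherited, *wahofayun would pass through all of Seran's changes:
Seran: start from *wahofayun.
  rule 1 (glide loss): wahofayun → ahofayun
  rule 2 (unconditioned shift): ahofayun → ahohayun
  rule 3: no change — ahohayun
  rule 4: no change — ahohayun
  rule 5 (vowel merger): ahohayun → ahohayon
  ⇒ Seran ahohayon
If borrowed from Vugori 'ehofeyun' after the early changes, it would undergo only the recent ones:
  rule 4 (unconditioned shift): no change (ehofeyun)
  rule 5 (vowel merger): ehofeyun → ehofeyon
  ⇒ as a loan: ehofeyon
Seran 'ehofeyon' matches the loan outcome 'ehofeyon', not the inherited 'ahohayon' — it skipped the early Seran changes, so it was borrowed from Vugori.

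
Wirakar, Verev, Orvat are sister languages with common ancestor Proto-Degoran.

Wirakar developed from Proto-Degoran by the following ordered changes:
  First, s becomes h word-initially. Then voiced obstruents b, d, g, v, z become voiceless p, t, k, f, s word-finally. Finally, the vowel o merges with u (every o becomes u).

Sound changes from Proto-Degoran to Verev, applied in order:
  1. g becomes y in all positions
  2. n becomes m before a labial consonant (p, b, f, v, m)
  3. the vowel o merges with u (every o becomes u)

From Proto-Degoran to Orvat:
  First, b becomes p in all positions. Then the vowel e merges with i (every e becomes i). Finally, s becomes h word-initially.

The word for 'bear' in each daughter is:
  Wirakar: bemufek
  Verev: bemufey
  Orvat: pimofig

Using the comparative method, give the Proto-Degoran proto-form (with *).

Position 1: Wirakar has b, Verev has b, Orvat has p. Wirakar preserves b here (none of its changes turn any other segment into b), so the proto-segment is *b.
Position 6: Wirakar has e, Verev has e, Orvat has i. Wirakar preserves e here (none of its changes turn any other segment into e), so the proto-segment is *e.
Position 4: Wirakar has u, Verev has u, Orvat has o. Orvat preserves o here (none of its changes turn any other segment into o), so the proto-segment is *o.
Continuing position by position gives *bemofeg; check it forward:
Wirakar: *bemofeg
  bemofeg (rule 1 does not apply)
  bemofeg → bemofek   [final devoicing]
  bemofek → bemufek   [vowel merger]
  giving Wirakar bemufek.
Verev: *bemofeg > bemofey > bemufey  (by unconditioned shift, vowel merger)
Orvat: *bemofeg > pemofeg > pimofig  (by unconditioned shift, vowel merger)
*bemofeg is the unique common source.

*bemofeg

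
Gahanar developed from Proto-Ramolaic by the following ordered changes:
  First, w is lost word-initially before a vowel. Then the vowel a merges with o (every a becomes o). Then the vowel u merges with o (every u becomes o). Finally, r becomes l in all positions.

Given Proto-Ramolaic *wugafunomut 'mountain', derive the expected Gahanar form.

Gahanar: *wugafunomut > ugafunomut > ugofunomut > ogofonomot  (by glide loss, vowel merger, vowel merger)

ogofonomot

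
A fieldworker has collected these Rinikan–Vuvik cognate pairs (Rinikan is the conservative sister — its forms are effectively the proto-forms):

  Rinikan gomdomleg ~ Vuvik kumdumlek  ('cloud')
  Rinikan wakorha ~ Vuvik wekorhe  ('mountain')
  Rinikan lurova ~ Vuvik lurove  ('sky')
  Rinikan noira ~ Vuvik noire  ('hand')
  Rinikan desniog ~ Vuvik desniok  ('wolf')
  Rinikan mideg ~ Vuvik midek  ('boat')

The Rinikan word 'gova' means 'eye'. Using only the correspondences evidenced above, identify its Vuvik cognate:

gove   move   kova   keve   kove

kove

gomdomleg ~ kumdumlek — Rinikan g corresponds to Vuvik k word-initially before a back vowel.
wakorha ~ wekorhe, lurova ~ lurove — Rinikan a corresponds to Vuvik e word-finally.
Applying these to Rinikan 'gova':
  gova → kova   (g→k word-initially before a back vowel)
  kova → kove   (a→e word-finally)
So the Vuvik cognate is 'kove'.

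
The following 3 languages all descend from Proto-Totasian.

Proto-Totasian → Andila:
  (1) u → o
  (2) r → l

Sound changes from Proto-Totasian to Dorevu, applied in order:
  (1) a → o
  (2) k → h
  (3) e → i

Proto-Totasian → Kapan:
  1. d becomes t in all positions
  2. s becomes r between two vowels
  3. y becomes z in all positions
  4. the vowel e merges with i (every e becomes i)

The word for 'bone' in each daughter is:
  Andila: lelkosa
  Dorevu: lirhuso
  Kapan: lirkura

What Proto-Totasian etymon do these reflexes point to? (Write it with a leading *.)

Position 6: Andila has s, Dorevu has s, Kapan has r. Andila preserves s here (none of its changes turn any other segment into s), so the proto-segment is *s.
Position 5: Andila has o, Dorevu has u, Kapan has u. Dorevu preserves u here (none of its changes turn any other segment into u), so the proto-segment is *u.
Position 4: Andila has k, Dorevu has h, Kapan has k. Andila preserves k here (none of its changes turn any other segment into k), so the proto-segment is *k.
Verify the candidate proto-form against each daughter:
Andila: *lerkusa
  lerkusa → lerkosa   [vowel merger]
  lerkosa → lelkosa   [unconditioned shift]
  giving Andila lelkosa.
Dorevu: *lerkusa > lerkuso > lerhuso > lirhuso  (by vowel merger, unconditioned shift, vowel merger)
Kapan: *lerkusa > lerkura > lirkura  (by rhotacism, vowel merger)
Only *lerkusa yields all of Andila lelkosa, Dorevu lirhuso, Kapan lirkura.

*lerkusa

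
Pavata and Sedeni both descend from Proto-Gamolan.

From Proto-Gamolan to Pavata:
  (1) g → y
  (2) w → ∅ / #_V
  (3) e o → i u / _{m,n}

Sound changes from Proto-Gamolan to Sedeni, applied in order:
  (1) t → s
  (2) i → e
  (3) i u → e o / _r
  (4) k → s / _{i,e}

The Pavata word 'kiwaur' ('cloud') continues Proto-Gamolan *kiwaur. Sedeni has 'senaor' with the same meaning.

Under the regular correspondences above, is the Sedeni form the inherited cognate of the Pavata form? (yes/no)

no

Derive the expected Sedeni reflex of *kiwaur:
Sedeni: *kiwaur
  kiwaur (rule 1 does not apply)
  kiwaur → kewaur   [vowel merger]
  kewaur → kewaor   [pre-rhotic lowering]
  kewaor → sewaor   [palatalisation]
  giving Sedeni sewaor.
The regular Sedeni reflex would be 'sewaor', but the attested form is 'senaor'. The correspondence is irregular, so they are not cognates (the Sedeni form has a different source).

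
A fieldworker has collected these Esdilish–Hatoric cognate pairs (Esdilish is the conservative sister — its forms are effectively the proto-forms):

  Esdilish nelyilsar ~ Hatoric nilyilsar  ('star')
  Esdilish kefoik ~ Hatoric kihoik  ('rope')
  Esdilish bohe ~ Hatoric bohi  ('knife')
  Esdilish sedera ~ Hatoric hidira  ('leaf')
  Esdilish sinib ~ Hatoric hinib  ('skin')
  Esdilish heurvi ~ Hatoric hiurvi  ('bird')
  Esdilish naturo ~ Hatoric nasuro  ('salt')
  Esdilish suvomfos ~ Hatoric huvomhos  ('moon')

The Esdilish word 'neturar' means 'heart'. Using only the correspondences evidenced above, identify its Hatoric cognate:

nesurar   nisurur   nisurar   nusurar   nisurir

nisurar

nelyilsar ~ nilyilsar, sedera ~ hidira — Esdilish e corresponds to Hatoric i after a consonant, before a consonant other than r, m, n, p, b, f, v.
naturo ~ nasuro — Esdilish t corresponds to Hatoric s between vowels (before a back vowel).
Applying these to Esdilish 'neturar':
  neturar → niturar   (e→i after a consonant, before a consonant other than r, m, n, p, b, f, v)
  niturar → nisurar   (t→s between vowels (before a back vowel))
So the Hatoric cognate is 'nisurar'.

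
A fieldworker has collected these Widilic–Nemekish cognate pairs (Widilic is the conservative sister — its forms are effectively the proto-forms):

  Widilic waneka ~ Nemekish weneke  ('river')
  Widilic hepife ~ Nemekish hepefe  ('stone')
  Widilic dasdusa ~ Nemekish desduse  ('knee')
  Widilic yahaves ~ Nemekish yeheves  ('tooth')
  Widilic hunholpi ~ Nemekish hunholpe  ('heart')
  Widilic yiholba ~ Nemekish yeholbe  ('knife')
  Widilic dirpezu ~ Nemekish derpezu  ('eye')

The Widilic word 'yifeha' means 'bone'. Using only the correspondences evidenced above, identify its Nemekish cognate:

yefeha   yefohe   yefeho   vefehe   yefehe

yefehe

hepife ~ hepefe — Widilic i corresponds to Nemekish e after a consonant, before a labial obstruent.
waneka ~ weneke, dasdusa ~ desduse — Widilic a corresponds to Nemekish e word-finally.
Applying these to Widilic 'yifeha':
  yifeha → yefeha   (i→e after a consonant, before a labial obstruent)
  yefeha → yefehe   (a→e word-finally)
So the Nemekish cognate is 'yefehe'.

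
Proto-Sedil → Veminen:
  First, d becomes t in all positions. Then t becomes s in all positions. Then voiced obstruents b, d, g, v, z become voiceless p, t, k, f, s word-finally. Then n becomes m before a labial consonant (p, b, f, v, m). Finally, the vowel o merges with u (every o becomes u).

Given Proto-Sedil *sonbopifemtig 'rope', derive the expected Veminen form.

Veminen: *sonbopifemtig
  sonbopifemtig (rule 1 does not apply)
  sonbopifemtig → sonbopifemsig   [unconditioned shift]
  sonbopifemsig → sonbopifemsik   [final devoicing]
  sonbopifemsik → sombopifemsik   [nasal place assimilation]
  sombopifemsik → sumbupifemsik   [vowel merger]
  giving Veminen sumbupifemsik.

sumbupifemsik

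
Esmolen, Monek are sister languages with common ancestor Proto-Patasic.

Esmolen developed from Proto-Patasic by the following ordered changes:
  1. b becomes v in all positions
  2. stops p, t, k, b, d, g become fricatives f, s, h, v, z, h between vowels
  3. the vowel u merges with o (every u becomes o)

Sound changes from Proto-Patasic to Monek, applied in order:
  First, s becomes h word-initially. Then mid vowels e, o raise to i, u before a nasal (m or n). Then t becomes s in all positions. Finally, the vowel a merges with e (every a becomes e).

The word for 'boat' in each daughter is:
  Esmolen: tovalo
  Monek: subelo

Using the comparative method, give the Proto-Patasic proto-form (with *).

Position 3: Esmolen has v, Monek has b. Monek preserves b here (none of its changes turn any other segment into b), so the proto-segment is *b.
Position 1: Esmolen has t, Monek has s. Esmolen preserves t here (none of its changes turn any other segment into t), so the proto-segment is *t.
This points to *tubalo. Verify forward in each daughter:
Esmolen: *tubalo
  tubalo → tuvalo   [unconditioned shift]
  tuvalo (rule 2 does not apply)
  tuvalo → tovalo   [vowel merger]
  giving Esmolen tovalo.
Monek: start from *tubalo.
  rule 1: no change — tubalo
  rule 2: no change — tubalo
  rule 3 (unconditioned shift): tubalo → subalo
  rule 4 (vowel merger): subalo → subelo
  ⇒ Monek subelo
*tubalo is the unique common source.

*tubalo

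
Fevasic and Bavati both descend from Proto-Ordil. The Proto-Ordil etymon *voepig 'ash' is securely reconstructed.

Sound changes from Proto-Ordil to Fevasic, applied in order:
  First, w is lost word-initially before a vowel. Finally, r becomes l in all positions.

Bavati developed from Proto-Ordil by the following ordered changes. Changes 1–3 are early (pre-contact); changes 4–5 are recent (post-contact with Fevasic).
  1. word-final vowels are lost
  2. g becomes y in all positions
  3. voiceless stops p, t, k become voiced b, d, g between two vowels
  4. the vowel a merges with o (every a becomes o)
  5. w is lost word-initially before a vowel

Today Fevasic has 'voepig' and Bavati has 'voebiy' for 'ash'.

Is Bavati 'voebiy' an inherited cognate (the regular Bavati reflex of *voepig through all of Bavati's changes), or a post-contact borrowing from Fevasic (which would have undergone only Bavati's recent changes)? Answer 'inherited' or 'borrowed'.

If inherited, *voepig would pass through all of Bavati's changes:
Bavati: *voepig > voepiy > voebiy  (by unconditioned shift, intervocalic voicing)
If borrowed from Fevasic 'voepig' after the early changes, it would undergo only the recent ones:
  rule 4 (vowel merger): no change (voepig)
  rule 5 (glide loss): no change (voepig)
  ⇒ as a loan: voepig
Bavati 'voebiy' matches the inherited outcome exactly, so it is an inherited cognate, not a loan.

inherited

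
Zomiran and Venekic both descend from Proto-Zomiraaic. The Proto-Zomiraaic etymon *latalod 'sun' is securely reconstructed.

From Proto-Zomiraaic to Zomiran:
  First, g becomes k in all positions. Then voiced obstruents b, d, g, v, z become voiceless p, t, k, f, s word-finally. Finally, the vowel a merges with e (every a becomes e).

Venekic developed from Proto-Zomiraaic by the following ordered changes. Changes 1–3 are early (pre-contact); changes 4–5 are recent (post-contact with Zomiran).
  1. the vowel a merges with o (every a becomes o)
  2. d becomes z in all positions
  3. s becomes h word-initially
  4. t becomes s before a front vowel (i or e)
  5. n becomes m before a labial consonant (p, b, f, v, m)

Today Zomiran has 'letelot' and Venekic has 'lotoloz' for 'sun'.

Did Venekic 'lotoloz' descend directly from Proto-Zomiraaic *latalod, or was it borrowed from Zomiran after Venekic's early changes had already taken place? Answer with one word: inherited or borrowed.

inherited

If inherited, *latalod would pass through all of Venekic's changes:
Venekic: *latalod > lotolod > lotoloz  (by vowel merger, unconditioned shift)
If borrowed from Zomiran 'letelot' after the early changes, it would undergo only the recent ones:
  rule 4 (palatalisation): letelot → leselot
  rule 5 (nasal place assimilation): no change (leselot)
  ⇒ as a loan: leselot
Venekic 'lotoloz' matches the inherited outcome exactly, so it is an inherited cognate, not a loan.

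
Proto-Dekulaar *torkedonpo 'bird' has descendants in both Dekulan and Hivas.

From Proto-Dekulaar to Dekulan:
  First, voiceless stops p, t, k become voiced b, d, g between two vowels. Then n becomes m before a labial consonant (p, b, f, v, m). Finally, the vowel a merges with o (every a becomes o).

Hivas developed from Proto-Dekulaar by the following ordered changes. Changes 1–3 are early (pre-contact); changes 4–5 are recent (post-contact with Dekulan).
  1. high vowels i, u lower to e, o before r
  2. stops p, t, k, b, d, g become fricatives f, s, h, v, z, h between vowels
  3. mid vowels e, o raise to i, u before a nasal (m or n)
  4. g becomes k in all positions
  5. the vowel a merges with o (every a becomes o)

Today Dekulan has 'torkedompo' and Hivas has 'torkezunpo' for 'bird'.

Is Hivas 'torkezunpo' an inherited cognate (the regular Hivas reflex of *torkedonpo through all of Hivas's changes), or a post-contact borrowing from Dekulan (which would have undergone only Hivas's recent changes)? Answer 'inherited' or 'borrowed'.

If inherited, *torkedonpo would pass through all of Hivas's changes:
Hivas: *torkedonpo > torkezonpo > torkezunpo  (by intervocalic lenition, pre-nasal raising)
If borrowed from Dekulan 'torkedompo' after the early changes, it would undergo only the recent ones:
  rule 4 (unconditioned shift): no change (torkedompo)
  rule 5 (vowel merger): no change (torkedompo)
  ⇒ as a loan: torkedompo
Hivas 'torkezunpo' matches the inherited outcome exactly, so it is an inherited cognate, not a loan.

inherited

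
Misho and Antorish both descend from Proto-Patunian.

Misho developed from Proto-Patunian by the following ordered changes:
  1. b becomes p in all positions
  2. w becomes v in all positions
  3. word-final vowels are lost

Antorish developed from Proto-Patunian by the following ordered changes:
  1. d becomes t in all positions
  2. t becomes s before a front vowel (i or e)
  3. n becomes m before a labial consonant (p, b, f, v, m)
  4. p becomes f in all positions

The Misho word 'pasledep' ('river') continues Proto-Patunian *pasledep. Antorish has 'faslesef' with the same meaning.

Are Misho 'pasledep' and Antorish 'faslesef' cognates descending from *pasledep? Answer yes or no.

yes

Derive the expected Antorish reflex of *pasledep:
Antorish: *pasledep
  pasledep → pasletep   [unconditioned shift]
  pasletep → paslesep   [palatalisation]
  paslesep (rule 3 does not apply)
  paslesep → faslesef   [unconditioned shift]
  giving Antorish faslesef.
Antorish 'faslesef' matches the regular reflex exactly, so the pair is cognate.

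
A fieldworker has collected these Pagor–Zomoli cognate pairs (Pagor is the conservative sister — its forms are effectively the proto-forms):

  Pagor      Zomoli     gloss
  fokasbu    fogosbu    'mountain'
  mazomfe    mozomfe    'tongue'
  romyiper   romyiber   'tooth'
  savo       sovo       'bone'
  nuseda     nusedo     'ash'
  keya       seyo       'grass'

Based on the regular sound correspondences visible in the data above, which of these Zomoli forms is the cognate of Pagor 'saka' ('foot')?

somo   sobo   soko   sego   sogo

fokasbu ~ fogosbu, mazomfe ~ mozomfe — Pagor a corresponds to Zomoli o after a consonant, before a consonant other than r, m, n, p, b, f, v.
fokasbu ~ fogosbu — Pagor k corresponds to Zomoli g between vowels (before a back vowel).
nuseda ~ nusedo, keya ~ seyo — Pagor a corresponds to Zomoli o word-finally.
Applying these to Pagor 'saka':
  saka → soka   (a→o after a consonant, before a consonant other than r, m, n, p, b, f, v)
  soka → soga   (k→g between vowels (before a back vowel))
  soga → sogo   (a→o word-finally)
So the Zomoli cognate is 'sogo'.

sogo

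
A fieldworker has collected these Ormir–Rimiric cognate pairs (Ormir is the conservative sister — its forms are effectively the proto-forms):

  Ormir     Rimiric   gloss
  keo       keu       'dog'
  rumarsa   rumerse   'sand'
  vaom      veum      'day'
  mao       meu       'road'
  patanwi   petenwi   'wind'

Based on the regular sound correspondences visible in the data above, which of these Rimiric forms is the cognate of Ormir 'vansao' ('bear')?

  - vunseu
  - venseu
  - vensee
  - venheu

venseu

patanwi ~ petenwi — Ormir a corresponds to Rimiric e after a consonant, before a nasal.
vaom ~ veum, mao ~ meu — Ormir a corresponds to Rimiric e after a consonant, before a back vowel.
keo ~ keu, mao ~ meu — Ormir o corresponds to Rimiric u word-finally.
Applying these to Ormir 'vansao':
  vansao → vensao   (a→e after a consonant, before a nasal)
  vensao → venseo   (a→e after a consonant, before a back vowel)
  venseo → venseu   (o→u word-finally)
So the Rimiric cognate is 'venseu'.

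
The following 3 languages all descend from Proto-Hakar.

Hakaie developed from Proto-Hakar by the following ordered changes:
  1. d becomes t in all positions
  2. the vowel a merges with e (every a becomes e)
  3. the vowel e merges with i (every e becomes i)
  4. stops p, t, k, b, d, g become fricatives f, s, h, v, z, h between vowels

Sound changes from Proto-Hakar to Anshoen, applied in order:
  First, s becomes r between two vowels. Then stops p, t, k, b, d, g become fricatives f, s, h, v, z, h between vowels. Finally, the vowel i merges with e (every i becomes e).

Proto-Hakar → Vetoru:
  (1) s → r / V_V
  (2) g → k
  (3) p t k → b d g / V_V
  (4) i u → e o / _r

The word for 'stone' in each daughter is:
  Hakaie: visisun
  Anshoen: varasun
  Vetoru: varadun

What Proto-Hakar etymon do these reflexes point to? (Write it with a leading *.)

Position 5: Hakaie has s, Anshoen has s, Vetoru has d. Taking the neighbouring segments as reconstructed: Hakaie s could go back to *t or *d or *s; Anshoen s can only go back to *t; Vetoru d could go back to *t or *d — the one source consistent with every daughter is *t.
Position 4: Hakaie has i, Anshoen has a, Vetoru has a. Anshoen preserves a here (none of its changes turn any other segment into a), so the proto-segment is *a.
Position 3: Hakaie has s, Anshoen has r, Vetoru has r. Taking the neighbouring segments as reconstructed: Hakaie s could go back to *t or *d or *s; Anshoen r could go back to *s or *r; Vetoru r could go back to *s or *r — the one source consistent with every daughter is *s.
This points to *vasatun. Verify forward in each daughter:
Hakaie: start from *vasatun.
  rule 1: no change — vasatun
  rule 2 (vowel merger): vasatun → vesetun
  rule 3 (vowel merger): vesetun → visitun
  rule 4 (intervocalic lenition): visitun → visisun
  ⇒ Hakaie visisun
Anshoen: *vasatun
  vasatun → varatun   [rhotacism]
  varatun → varasun   [intervocalic lenition]
  varasun (rule 3 does not apply)
  giving Anshoen varasun.
Vetoru: start from *vasatun.
  rule 1 (rhotacism): vasatun → varatun
  rule 2: no change — varatun
  rule 3 (intervocalic voicing): varatun → varadun
  rule 4: no change — varadun
  ⇒ Vetoru varadun
No other proto-form is consistent with every reflex, so the reconstruction is *vasatun.

*vasatun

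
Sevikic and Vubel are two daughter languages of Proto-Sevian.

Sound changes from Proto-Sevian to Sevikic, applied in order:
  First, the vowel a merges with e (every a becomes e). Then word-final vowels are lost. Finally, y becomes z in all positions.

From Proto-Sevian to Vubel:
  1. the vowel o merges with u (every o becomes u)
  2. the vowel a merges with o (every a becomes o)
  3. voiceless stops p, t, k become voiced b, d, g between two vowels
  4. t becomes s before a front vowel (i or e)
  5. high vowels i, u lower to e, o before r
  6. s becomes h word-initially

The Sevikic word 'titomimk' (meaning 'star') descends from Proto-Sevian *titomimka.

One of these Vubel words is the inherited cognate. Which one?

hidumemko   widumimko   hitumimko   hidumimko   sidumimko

hidumimko

Vubel: start from *titomimka.
  rule 1 (vowel merger): titomimka → titumimka
  rule 2 (vowel merger): titumimka → titumimko
  rule 3 (intervocalic voicing): titumimko → tidumimko
  rule 4 (palatalisation): tidumimko → sidumimko
  rule 5: no change — sidumimko
  rule 6 (debuccalisation): sidumimko → hidumimko
  ⇒ Vubel hidumimko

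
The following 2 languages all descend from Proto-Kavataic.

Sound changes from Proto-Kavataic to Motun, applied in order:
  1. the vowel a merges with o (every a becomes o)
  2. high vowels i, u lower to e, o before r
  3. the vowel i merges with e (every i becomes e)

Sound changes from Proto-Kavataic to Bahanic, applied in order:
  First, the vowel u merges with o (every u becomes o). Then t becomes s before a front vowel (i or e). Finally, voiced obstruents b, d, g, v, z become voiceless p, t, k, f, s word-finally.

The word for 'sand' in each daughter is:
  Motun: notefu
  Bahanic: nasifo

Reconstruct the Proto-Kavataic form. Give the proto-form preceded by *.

Position 4: Motun has e, Bahanic has i. Bahanic preserves i here (none of its changes turn any other segment into i), so the proto-segment is *i.
Position 6: Motun has u, Bahanic has o. Motun preserves u here (none of its changes turn any other segment into u), so the proto-segment is *u.
Position 3: Motun has t, Bahanic has s. Motun preserves t here (none of its changes turn any other segment into t), so the proto-segment is *t.
Verify the candidate proto-form against each daughter:
Motun: start from *natifu.
  rule 1 (vowel merger): natifu → notifu
  rule 2: no change — notifu
  rule 3 (vowel merger): notifu → notefu
  ⇒ Motun notefu
Bahanic: *natifu
  natifu → natifo   [vowel merger]
  natifo → nasifo   [palatalisation]
  nasifo (rule 3 does not apply)
  giving Bahanic nasifo.
No other proto-form is consistent with every reflex, so the reconstruction is *natifu.

*natifu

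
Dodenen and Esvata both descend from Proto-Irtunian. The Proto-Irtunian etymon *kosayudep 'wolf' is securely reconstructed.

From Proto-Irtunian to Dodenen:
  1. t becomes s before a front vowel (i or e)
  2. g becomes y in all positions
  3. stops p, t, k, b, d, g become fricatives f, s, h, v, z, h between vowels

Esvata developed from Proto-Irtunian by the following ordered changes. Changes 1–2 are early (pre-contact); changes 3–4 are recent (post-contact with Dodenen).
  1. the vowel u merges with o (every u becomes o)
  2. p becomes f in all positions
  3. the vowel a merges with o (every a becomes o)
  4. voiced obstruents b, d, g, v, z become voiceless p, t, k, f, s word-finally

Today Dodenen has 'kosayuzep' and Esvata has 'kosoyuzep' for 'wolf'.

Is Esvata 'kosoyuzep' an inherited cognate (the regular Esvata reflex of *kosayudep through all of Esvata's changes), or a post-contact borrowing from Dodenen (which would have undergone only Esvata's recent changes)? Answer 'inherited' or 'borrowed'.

borrowed

If inherited, *kosayudep would pass through all of Esvata's changes:
Esvata: *kosayudep
  kosayudep → kosayodep   [vowel merger]
  kosayodep → kosayodef   [unconditioned shift]
  kosayodef → kosoyodef   [vowel merger]
  kosoyodef (rule 4 does not apply)
  giving Esvata kosoyodef.
If borrowed from Dodenen 'kosayuzep' after the early changes, it would undergo only the recent ones:
  rule 3 (vowel merger): kosayuzep → kosoyuzep
  rule 4 (final devoicing): no change (kosoyuzep)
  ⇒ as a loan: kosoyuzep
Esvata 'kosoyuzep' matches the loan outcome 'kosoyuzep', not the inherited 'kosoyodef' — it skipped the early Esvata changes, so it was borrowed from Dodenen.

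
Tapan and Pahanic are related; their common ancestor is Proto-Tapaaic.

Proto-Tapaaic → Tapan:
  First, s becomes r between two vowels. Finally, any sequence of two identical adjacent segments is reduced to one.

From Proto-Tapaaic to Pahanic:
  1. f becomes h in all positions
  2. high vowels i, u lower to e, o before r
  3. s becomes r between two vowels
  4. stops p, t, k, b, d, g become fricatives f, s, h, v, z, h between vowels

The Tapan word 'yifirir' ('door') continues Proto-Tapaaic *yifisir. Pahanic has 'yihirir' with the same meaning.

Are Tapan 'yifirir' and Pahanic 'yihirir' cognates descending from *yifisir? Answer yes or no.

Derive the expected Pahanic reflex of *yifisir:
Pahanic: *yifisir
  yifisir → yihisir   [unconditioned shift]
  yihisir → yihiser   [pre-rhotic lowering]
  yihiser → yihirer   [rhotacism]
  yihirer (rule 4 does not apply)
  giving Pahanic yihirer.
The regular Pahanic reflex would be 'yihirer', but the attested form is 'yihirir'. The correspondence is irregular, so they are not cognates (the Pahanic form has a different source).

no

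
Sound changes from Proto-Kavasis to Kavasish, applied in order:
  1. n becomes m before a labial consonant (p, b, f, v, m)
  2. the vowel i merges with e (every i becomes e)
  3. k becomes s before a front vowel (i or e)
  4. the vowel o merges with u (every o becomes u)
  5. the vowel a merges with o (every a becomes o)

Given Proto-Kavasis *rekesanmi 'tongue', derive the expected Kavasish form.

resesomme

Kavasish: *rekesanmi > rekesammi > rekesamme > resesamme > resesomme  (by nasal place assimilation, vowel merger, palatalisation, vowel merger)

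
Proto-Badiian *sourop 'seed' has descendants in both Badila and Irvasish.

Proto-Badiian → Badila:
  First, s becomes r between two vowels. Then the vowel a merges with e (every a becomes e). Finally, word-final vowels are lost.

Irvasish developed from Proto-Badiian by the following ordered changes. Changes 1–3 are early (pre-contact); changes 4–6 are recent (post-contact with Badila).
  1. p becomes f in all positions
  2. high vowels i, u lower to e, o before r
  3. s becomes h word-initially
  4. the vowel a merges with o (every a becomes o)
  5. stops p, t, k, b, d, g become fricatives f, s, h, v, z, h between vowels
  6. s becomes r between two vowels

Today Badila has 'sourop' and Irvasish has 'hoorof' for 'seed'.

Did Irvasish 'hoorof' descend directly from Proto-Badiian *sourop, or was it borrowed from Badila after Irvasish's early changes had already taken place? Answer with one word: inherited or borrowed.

inherited

If inherited, *sourop would pass through all of Irvasish's changes:
Irvasish: *sourop
  sourop → sourof   [unconditioned shift]
  sourof → soorof   [pre-rhotic lowering]
  soorof → hoorof   [debuccalisation]
  hoorof (rule 4 does not apply)
  hoorof (rule 5 does not apply)
  hoorof (rule 6 does not apply)
  giving Irvasish hoorof.
If borrowed from Badila 'sourop' after the early changes, it would undergo only the recent ones:
  rule 4 (vowel merger): no change (sourop)
  rule 5 (intervocalic lenition): no change (sourop)
  rule 6 (rhotacism): no change (sourop)
  ⇒ as a loan: sourop
Irvasish 'hoorof' matches the inherited outcome exactly, so it is an inherited cognate, not a loan.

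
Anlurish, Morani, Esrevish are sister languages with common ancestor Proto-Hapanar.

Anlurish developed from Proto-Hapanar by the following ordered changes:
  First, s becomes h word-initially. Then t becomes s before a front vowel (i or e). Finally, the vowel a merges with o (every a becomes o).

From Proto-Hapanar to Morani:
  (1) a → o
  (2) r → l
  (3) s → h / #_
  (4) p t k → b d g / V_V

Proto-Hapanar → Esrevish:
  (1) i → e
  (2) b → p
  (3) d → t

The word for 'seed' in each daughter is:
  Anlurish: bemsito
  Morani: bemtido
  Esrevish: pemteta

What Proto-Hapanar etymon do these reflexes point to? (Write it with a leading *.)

*bemtita

Position 1: Anlurish has b, Morani has b, Esrevish has p. Anlurish preserves b here (none of its changes turn any other segment into b), so the proto-segment is *b.
Position 5: Anlurish has i, Morani has i, Esrevish has e. Anlurish preserves i here (none of its changes turn any other segment into i), so the proto-segment is *i.
Position 7: Anlurish has o, Morani has o, Esrevish has a. Esrevish preserves a here (none of its changes turn any other segment into a), so the proto-segment is *a.
This points to *bemtita. Verify forward in each daughter:
Anlurish: start from *bemtita.
  rule 1: no change — bemtita
  rule 2 (palatalisation): bemtita → bemsita
  rule 3 (vowel merger): bemsita → bemsito
  ⇒ Anlurish bemsito
Morani: *bemtita > bemtito > bemtido  (by vowel merger, intervocalic voicing)
Esrevish: *bemtita > bemteta > pemteta  (by vowel merger, unconditioned shift)
*bemtita is the unique common source.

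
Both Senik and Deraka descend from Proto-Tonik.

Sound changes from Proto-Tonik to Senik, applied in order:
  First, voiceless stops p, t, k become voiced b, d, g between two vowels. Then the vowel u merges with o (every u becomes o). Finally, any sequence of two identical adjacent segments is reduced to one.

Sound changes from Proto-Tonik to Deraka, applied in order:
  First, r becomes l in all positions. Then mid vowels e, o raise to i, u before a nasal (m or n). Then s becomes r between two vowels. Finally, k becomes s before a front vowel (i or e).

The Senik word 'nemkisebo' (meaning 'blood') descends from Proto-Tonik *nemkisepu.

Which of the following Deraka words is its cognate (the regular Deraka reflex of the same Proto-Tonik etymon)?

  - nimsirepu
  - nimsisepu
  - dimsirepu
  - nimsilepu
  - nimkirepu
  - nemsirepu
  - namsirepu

Deraka: *nemkisepu > nimkisepu > nimkirepu > nimsirepu  (by pre-nasal raising, rhotacism, palatalisation)
The other candidates each miss or misapply at least one Deraka change.

nimsirepu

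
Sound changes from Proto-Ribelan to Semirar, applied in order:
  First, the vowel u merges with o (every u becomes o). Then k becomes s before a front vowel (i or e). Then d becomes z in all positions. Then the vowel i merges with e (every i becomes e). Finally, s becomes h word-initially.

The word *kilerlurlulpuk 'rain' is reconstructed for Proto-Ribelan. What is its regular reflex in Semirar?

Semirar: start from *kilerlurlulpuk.
  rule 1 (vowel merger): kilerlurlulpuk → kilerlorlolpok
  rule 2 (palatalisation): kilerlorlolpok → silerlorlolpok
  rule 3: no change — silerlorlolpok
  rule 4 (vowel merger): silerlorlolpok → selerlorlolpok
  rule 5 (debuccalisation): selerlorlolpok → helerlorlolpok
  ⇒ Semirar helerlorlolpok

helerlorlolpok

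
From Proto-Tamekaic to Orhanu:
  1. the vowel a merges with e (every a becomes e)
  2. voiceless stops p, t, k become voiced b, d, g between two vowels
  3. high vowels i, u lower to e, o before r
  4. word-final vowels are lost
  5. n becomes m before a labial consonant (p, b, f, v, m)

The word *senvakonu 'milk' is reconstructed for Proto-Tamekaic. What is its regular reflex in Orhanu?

Orhanu: start from *senvakonu.
  rule 1 (vowel merger): senvakonu → senvekonu
  rule 2 (intervocalic voicing): senvekonu → senvegonu
  rule 3: no change — senvegonu
  rule 4 (apocope): senvegonu → senvegon
  rule 5 (nasal place assimilation): senvegon → semvegon
  ⇒ Orhanu semvegon

semvegon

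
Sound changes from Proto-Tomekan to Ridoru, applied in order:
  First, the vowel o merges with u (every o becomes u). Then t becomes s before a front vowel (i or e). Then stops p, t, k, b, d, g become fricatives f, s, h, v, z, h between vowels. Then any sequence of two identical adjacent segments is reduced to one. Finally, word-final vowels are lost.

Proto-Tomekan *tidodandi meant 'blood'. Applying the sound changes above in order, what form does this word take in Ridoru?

Ridoru: *tidodandi > tidudandi > sidudandi > sizuzandi > sizuzand  (by vowel merger, palatalisation, intervocalic lenition, apocope)

sizuzand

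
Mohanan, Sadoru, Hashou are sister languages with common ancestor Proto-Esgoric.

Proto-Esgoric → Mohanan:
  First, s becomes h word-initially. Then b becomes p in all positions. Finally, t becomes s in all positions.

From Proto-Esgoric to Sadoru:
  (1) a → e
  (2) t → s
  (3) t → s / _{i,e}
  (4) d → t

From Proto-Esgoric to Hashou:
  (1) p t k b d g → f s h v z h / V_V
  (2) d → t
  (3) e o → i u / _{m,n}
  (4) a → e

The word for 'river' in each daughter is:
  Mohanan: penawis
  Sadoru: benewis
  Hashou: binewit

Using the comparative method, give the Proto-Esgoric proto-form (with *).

*benawit

Position 1: Mohanan has p, Sadoru has b, Hashou has b. Sadoru preserves b here (none of its changes turn any other segment into b), so the proto-segment is *b.
Position 4: Mohanan has a, Sadoru has e, Hashou has e. Mohanan preserves a here (none of its changes turn any other segment into a), so the proto-segment is *a.
Position 2: Mohanan has e, Sadoru has e, Hashou has i. Mohanan preserves e here (none of its changes turn any other segment into e), so the proto-segment is *e.
This points to *benawit. Verify forward in each daughter:
Mohanan: *benawit > penawit > penawis  (by unconditioned shift, unconditioned shift)
Sadoru: *benawit > benewit > benewis  (by vowel merger, unconditioned shift)
Hashou: *benawit > binawit > binewit  (by pre-nasal raising, vowel merger)
*benawit is the unique common source.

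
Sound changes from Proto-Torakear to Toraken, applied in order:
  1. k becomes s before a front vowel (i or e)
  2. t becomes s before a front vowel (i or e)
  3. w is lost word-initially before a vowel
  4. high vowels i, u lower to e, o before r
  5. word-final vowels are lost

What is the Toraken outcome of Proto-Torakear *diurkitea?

diorsise

Toraken: *diurkitea > diursitea > diursisea > diorsisea > diorsise  (by palatalisation, palatalisation, pre-rhotic lowering, apocope)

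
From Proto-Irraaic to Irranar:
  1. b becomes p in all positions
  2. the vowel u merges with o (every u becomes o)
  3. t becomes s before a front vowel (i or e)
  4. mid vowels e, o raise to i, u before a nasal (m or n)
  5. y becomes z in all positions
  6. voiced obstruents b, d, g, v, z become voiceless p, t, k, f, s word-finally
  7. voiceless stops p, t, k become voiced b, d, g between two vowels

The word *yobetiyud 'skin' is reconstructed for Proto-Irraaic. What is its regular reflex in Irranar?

zobesizot

Irranar: start from *yobetiyud.
  rule 1 (unconditioned shift): yobetiyud → yopetiyud
  rule 2 (vowel merger): yopetiyud → yopetiyod
  rule 3 (palatalisation): yopetiyod → yopesiyod
  rule 4: no change — yopesiyod
  rule 5 (unconditioned shift): yopesiyod → zopesizod
  rule 6 (final devoicing): zopesizod → zopesizot
  rule 7 (intervocalic voicing): zopesizot → zobesizot
  ⇒ Irranar zobesizot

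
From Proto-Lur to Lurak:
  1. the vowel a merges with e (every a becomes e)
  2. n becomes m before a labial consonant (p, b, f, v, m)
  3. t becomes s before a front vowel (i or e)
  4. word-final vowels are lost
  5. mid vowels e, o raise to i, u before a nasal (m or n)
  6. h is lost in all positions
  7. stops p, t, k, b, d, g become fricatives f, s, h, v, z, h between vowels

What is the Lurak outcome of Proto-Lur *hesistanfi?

Lurak: *hesistanfi
  hesistanfi → hesistenfi   [vowel merger]
  hesistenfi → hesistemfi   [nasal place assimilation]
  hesistemfi → hesissemfi   [palatalisation]
  hesissemfi → hesissemf   [apocope]
  hesissemf → hesissimf   [pre-nasal raising]
  hesissimf → esissimf   [h-loss]
  esissimf (rule 7 does not apply)
  giving Lurak esissimf.

esissimf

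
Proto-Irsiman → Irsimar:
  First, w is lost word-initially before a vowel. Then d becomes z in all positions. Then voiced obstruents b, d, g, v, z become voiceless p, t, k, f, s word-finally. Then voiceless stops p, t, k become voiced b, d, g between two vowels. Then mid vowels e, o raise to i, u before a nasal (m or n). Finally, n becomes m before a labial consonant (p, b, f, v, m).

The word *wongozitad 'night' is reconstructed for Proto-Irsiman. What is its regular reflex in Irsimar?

ungozidas

Irsimar: *wongozitad
  wongozitad → ongozitad   [glide loss]
  ongozitad → ongozitaz   [unconditioned shift]
  ongozitaz → ongozitas   [final devoicing]
  ongozitas → ongozidas   [intervocalic voicing]
  ongozidas → ungozidas   [pre-nasal raising]
  ungozidas (rule 6 does not apply)
  giving Irsimar ungozidas.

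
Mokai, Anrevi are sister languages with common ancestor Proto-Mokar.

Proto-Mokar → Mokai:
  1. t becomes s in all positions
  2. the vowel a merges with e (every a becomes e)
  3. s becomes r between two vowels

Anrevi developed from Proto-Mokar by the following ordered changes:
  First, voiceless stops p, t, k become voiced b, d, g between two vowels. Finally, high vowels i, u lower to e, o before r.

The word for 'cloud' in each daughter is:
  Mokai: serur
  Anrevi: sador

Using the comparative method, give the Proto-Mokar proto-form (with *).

Position 4: Mokai has u, Anrevi has o. Mokai preserves u here (none of its changes turn any other segment into u), so the proto-segment is *u.
Position 2: Mokai has e, Anrevi has a. Anrevi preserves a here (none of its changes turn any other segment into a), so the proto-segment is *a.
Verify the candidate proto-form against each daughter:
Mokai: *satur > sasur > sesur > serur  (by unconditioned shift, vowel merger, rhotacism)
Anrevi: *satur > sadur > sador  (by intervocalic voicing, pre-rhotic lowering)
Only *satur yields all of Mokai serur, Anrevi sador.

*satur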